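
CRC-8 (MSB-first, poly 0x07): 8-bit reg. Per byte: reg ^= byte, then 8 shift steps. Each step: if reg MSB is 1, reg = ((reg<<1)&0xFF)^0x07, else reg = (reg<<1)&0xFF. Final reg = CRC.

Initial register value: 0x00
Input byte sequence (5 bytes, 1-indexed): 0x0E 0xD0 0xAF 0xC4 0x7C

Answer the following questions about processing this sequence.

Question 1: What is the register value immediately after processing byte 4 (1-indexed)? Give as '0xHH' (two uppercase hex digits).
Answer: 0x62

Derivation:
After byte 1 (0x0E): reg=0x2A
After byte 2 (0xD0): reg=0xE8
After byte 3 (0xAF): reg=0xD2
After byte 4 (0xC4): reg=0x62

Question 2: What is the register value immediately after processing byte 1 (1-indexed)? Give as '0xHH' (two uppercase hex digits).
Answer: 0x2A

Derivation:
After byte 1 (0x0E): reg=0x2A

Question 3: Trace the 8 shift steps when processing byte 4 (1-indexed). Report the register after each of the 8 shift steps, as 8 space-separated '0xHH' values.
After byte 1 (0x0E): reg=0x2A
After byte 2 (0xD0): reg=0xE8
After byte 3 (0xAF): reg=0xD2
Register before byte 4: 0xD2
After XOR with byte 0xC4: 0x16

Answer: 0x2C 0x58 0xB0 0x67 0xCE 0x9B 0x31 0x62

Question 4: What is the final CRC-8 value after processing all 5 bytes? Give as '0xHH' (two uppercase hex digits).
After byte 1 (0x0E): reg=0x2A
After byte 2 (0xD0): reg=0xE8
After byte 3 (0xAF): reg=0xD2
After byte 4 (0xC4): reg=0x62
After byte 5 (0x7C): reg=0x5A

Answer: 0x5A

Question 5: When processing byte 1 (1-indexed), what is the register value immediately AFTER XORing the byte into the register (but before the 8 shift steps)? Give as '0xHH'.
Register before byte 1: 0x00
Byte 1: 0x0E
0x00 XOR 0x0E = 0x0E

Answer: 0x0E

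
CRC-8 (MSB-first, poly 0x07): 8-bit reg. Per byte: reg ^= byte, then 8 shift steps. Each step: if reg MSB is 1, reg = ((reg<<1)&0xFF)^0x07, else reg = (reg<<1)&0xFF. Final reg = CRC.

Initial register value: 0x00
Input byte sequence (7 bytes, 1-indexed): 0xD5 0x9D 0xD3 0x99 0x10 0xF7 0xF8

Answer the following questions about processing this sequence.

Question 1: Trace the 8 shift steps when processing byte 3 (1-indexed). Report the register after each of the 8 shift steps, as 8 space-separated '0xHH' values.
Answer: 0xE3 0xC1 0x85 0x0D 0x1A 0x34 0x68 0xD0

Derivation:
After byte 1 (0xD5): reg=0x25
After byte 2 (0x9D): reg=0x21
Register before byte 3: 0x21
After XOR with byte 0xD3: 0xF2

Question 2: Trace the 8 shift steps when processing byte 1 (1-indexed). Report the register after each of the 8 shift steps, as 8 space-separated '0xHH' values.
Answer: 0xAD 0x5D 0xBA 0x73 0xE6 0xCB 0x91 0x25

Derivation:
Register before byte 1: 0x00
After XOR with byte 0xD5: 0xD5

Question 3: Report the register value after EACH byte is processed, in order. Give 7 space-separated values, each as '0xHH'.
0x25 0x21 0xD0 0xF8 0x96 0x20 0x06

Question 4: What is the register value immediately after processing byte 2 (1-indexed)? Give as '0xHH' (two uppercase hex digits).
Answer: 0x21

Derivation:
After byte 1 (0xD5): reg=0x25
After byte 2 (0x9D): reg=0x21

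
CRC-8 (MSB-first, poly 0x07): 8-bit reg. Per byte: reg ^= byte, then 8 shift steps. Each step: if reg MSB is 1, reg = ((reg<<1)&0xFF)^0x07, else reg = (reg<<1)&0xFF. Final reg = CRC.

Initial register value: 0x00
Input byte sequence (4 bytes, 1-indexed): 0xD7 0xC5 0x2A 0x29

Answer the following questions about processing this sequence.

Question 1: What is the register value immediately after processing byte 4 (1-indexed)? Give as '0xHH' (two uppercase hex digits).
Answer: 0x11

Derivation:
After byte 1 (0xD7): reg=0x2B
After byte 2 (0xC5): reg=0x84
After byte 3 (0x2A): reg=0x43
After byte 4 (0x29): reg=0x11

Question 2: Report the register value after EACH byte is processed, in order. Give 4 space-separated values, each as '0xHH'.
0x2B 0x84 0x43 0x11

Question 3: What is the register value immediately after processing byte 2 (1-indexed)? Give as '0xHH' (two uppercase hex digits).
Answer: 0x84

Derivation:
After byte 1 (0xD7): reg=0x2B
After byte 2 (0xC5): reg=0x84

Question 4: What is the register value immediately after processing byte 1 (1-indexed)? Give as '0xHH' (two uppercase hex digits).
After byte 1 (0xD7): reg=0x2B

Answer: 0x2B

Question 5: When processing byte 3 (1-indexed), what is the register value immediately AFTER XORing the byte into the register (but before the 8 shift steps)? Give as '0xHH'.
Register before byte 3: 0x84
Byte 3: 0x2A
0x84 XOR 0x2A = 0xAE

Answer: 0xAE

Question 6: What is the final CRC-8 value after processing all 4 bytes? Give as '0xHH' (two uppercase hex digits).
Answer: 0x11

Derivation:
After byte 1 (0xD7): reg=0x2B
After byte 2 (0xC5): reg=0x84
After byte 3 (0x2A): reg=0x43
After byte 4 (0x29): reg=0x11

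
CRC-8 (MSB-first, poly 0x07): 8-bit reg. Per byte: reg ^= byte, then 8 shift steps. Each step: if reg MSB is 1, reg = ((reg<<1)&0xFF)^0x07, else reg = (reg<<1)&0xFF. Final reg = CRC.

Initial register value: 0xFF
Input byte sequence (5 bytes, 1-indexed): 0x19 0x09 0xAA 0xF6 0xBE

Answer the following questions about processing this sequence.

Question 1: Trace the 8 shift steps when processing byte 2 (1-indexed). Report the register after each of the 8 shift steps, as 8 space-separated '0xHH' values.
Answer: 0x6D 0xDA 0xB3 0x61 0xC2 0x83 0x01 0x02

Derivation:
After byte 1 (0x19): reg=0xBC
Register before byte 2: 0xBC
After XOR with byte 0x09: 0xB5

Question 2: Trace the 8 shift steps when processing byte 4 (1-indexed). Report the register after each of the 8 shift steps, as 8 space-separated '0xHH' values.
After byte 1 (0x19): reg=0xBC
After byte 2 (0x09): reg=0x02
After byte 3 (0xAA): reg=0x51
Register before byte 4: 0x51
After XOR with byte 0xF6: 0xA7

Answer: 0x49 0x92 0x23 0x46 0x8C 0x1F 0x3E 0x7C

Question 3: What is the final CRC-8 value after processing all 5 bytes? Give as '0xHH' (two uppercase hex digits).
Answer: 0x40

Derivation:
After byte 1 (0x19): reg=0xBC
After byte 2 (0x09): reg=0x02
After byte 3 (0xAA): reg=0x51
After byte 4 (0xF6): reg=0x7C
After byte 5 (0xBE): reg=0x40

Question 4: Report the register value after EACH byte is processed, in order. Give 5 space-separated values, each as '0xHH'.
0xBC 0x02 0x51 0x7C 0x40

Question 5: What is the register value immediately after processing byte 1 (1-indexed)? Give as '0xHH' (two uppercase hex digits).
Answer: 0xBC

Derivation:
After byte 1 (0x19): reg=0xBC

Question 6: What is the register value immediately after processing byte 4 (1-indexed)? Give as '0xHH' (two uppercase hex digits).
After byte 1 (0x19): reg=0xBC
After byte 2 (0x09): reg=0x02
After byte 3 (0xAA): reg=0x51
After byte 4 (0xF6): reg=0x7C

Answer: 0x7C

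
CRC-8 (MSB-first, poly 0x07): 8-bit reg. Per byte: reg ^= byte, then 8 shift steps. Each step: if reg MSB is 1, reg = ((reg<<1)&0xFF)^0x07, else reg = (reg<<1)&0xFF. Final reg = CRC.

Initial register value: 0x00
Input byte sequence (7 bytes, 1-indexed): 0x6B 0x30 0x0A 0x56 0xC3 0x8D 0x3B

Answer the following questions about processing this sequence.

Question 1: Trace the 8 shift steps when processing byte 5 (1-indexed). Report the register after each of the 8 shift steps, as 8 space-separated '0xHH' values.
After byte 1 (0x6B): reg=0x16
After byte 2 (0x30): reg=0xF2
After byte 3 (0x0A): reg=0xE6
After byte 4 (0x56): reg=0x19
Register before byte 5: 0x19
After XOR with byte 0xC3: 0xDA

Answer: 0xB3 0x61 0xC2 0x83 0x01 0x02 0x04 0x08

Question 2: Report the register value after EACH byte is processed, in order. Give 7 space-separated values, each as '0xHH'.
0x16 0xF2 0xE6 0x19 0x08 0x92 0x56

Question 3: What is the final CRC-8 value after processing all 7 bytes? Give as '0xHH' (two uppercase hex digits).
After byte 1 (0x6B): reg=0x16
After byte 2 (0x30): reg=0xF2
After byte 3 (0x0A): reg=0xE6
After byte 4 (0x56): reg=0x19
After byte 5 (0xC3): reg=0x08
After byte 6 (0x8D): reg=0x92
After byte 7 (0x3B): reg=0x56

Answer: 0x56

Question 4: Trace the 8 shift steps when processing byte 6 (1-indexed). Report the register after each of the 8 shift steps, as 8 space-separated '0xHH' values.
After byte 1 (0x6B): reg=0x16
After byte 2 (0x30): reg=0xF2
After byte 3 (0x0A): reg=0xE6
After byte 4 (0x56): reg=0x19
After byte 5 (0xC3): reg=0x08
Register before byte 6: 0x08
After XOR with byte 0x8D: 0x85

Answer: 0x0D 0x1A 0x34 0x68 0xD0 0xA7 0x49 0x92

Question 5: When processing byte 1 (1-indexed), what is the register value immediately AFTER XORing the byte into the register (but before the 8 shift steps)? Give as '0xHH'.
Register before byte 1: 0x00
Byte 1: 0x6B
0x00 XOR 0x6B = 0x6B

Answer: 0x6B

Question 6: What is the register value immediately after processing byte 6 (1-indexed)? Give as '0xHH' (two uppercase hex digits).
Answer: 0x92

Derivation:
After byte 1 (0x6B): reg=0x16
After byte 2 (0x30): reg=0xF2
After byte 3 (0x0A): reg=0xE6
After byte 4 (0x56): reg=0x19
After byte 5 (0xC3): reg=0x08
After byte 6 (0x8D): reg=0x92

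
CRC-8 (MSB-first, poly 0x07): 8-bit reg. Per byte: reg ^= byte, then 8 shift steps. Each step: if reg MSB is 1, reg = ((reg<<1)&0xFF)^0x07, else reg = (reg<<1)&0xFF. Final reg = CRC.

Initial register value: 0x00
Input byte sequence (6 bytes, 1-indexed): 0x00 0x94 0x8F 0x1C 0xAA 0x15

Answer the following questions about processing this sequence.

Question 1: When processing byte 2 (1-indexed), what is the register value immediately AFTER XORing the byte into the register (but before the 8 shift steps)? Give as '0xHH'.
Answer: 0x94

Derivation:
Register before byte 2: 0x00
Byte 2: 0x94
0x00 XOR 0x94 = 0x94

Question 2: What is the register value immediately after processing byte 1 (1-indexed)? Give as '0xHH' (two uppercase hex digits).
After byte 1 (0x00): reg=0x00

Answer: 0x00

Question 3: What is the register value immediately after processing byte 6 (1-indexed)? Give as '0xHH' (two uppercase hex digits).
Answer: 0x60

Derivation:
After byte 1 (0x00): reg=0x00
After byte 2 (0x94): reg=0xE5
After byte 3 (0x8F): reg=0x11
After byte 4 (0x1C): reg=0x23
After byte 5 (0xAA): reg=0xB6
After byte 6 (0x15): reg=0x60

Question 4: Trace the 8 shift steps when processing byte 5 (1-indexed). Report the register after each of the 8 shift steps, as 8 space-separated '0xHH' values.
Answer: 0x15 0x2A 0x54 0xA8 0x57 0xAE 0x5B 0xB6

Derivation:
After byte 1 (0x00): reg=0x00
After byte 2 (0x94): reg=0xE5
After byte 3 (0x8F): reg=0x11
After byte 4 (0x1C): reg=0x23
Register before byte 5: 0x23
After XOR with byte 0xAA: 0x89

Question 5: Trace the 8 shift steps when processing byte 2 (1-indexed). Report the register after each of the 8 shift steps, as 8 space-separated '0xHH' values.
Answer: 0x2F 0x5E 0xBC 0x7F 0xFE 0xFB 0xF1 0xE5

Derivation:
After byte 1 (0x00): reg=0x00
Register before byte 2: 0x00
After XOR with byte 0x94: 0x94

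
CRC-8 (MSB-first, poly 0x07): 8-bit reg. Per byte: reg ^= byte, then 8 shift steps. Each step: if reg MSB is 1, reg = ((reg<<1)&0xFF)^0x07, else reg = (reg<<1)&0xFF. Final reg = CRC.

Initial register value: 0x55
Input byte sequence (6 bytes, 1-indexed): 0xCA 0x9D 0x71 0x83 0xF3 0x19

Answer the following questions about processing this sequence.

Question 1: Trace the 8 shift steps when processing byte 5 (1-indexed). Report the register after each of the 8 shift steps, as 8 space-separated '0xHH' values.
Answer: 0xF0 0xE7 0xC9 0x95 0x2D 0x5A 0xB4 0x6F

Derivation:
After byte 1 (0xCA): reg=0xD4
After byte 2 (0x9D): reg=0xF8
After byte 3 (0x71): reg=0xB6
After byte 4 (0x83): reg=0x8B
Register before byte 5: 0x8B
After XOR with byte 0xF3: 0x78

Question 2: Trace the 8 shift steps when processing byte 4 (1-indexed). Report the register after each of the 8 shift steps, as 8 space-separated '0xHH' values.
Answer: 0x6A 0xD4 0xAF 0x59 0xB2 0x63 0xC6 0x8B

Derivation:
After byte 1 (0xCA): reg=0xD4
After byte 2 (0x9D): reg=0xF8
After byte 3 (0x71): reg=0xB6
Register before byte 4: 0xB6
After XOR with byte 0x83: 0x35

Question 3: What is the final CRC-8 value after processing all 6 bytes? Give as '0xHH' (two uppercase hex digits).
Answer: 0x45

Derivation:
After byte 1 (0xCA): reg=0xD4
After byte 2 (0x9D): reg=0xF8
After byte 3 (0x71): reg=0xB6
After byte 4 (0x83): reg=0x8B
After byte 5 (0xF3): reg=0x6F
After byte 6 (0x19): reg=0x45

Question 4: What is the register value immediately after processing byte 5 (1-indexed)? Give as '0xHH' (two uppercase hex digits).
After byte 1 (0xCA): reg=0xD4
After byte 2 (0x9D): reg=0xF8
After byte 3 (0x71): reg=0xB6
After byte 4 (0x83): reg=0x8B
After byte 5 (0xF3): reg=0x6F

Answer: 0x6F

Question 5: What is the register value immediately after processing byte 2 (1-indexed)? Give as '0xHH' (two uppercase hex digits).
Answer: 0xF8

Derivation:
After byte 1 (0xCA): reg=0xD4
After byte 2 (0x9D): reg=0xF8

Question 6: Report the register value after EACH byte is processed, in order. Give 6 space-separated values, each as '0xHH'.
0xD4 0xF8 0xB6 0x8B 0x6F 0x45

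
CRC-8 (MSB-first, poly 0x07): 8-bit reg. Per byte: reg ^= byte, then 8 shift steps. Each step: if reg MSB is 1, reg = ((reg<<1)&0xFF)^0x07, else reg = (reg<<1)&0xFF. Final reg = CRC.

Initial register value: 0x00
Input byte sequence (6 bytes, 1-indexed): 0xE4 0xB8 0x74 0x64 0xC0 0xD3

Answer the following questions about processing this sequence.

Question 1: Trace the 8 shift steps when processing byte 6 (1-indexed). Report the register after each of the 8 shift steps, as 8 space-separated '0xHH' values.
After byte 1 (0xE4): reg=0xB2
After byte 2 (0xB8): reg=0x36
After byte 3 (0x74): reg=0xC9
After byte 4 (0x64): reg=0x4A
After byte 5 (0xC0): reg=0xBF
Register before byte 6: 0xBF
After XOR with byte 0xD3: 0x6C

Answer: 0xD8 0xB7 0x69 0xD2 0xA3 0x41 0x82 0x03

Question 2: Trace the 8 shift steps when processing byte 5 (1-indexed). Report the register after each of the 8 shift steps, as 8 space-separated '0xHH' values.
Answer: 0x13 0x26 0x4C 0x98 0x37 0x6E 0xDC 0xBF

Derivation:
After byte 1 (0xE4): reg=0xB2
After byte 2 (0xB8): reg=0x36
After byte 3 (0x74): reg=0xC9
After byte 4 (0x64): reg=0x4A
Register before byte 5: 0x4A
After XOR with byte 0xC0: 0x8A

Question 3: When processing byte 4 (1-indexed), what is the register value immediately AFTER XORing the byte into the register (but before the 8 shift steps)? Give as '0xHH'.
Register before byte 4: 0xC9
Byte 4: 0x64
0xC9 XOR 0x64 = 0xAD

Answer: 0xAD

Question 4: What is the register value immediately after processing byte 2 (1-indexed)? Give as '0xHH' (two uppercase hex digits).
Answer: 0x36

Derivation:
After byte 1 (0xE4): reg=0xB2
After byte 2 (0xB8): reg=0x36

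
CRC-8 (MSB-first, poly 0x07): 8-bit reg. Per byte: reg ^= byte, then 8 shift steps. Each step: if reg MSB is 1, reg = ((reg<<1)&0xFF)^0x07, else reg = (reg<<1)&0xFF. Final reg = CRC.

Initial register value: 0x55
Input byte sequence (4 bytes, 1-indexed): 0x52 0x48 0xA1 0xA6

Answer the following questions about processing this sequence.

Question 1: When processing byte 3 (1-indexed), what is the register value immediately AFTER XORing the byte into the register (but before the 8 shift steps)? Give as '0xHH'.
Register before byte 3: 0x94
Byte 3: 0xA1
0x94 XOR 0xA1 = 0x35

Answer: 0x35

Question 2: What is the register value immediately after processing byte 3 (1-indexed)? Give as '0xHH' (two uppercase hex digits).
After byte 1 (0x52): reg=0x15
After byte 2 (0x48): reg=0x94
After byte 3 (0xA1): reg=0x8B

Answer: 0x8B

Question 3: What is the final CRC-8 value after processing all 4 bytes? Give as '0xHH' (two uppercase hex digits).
After byte 1 (0x52): reg=0x15
After byte 2 (0x48): reg=0x94
After byte 3 (0xA1): reg=0x8B
After byte 4 (0xA6): reg=0xC3

Answer: 0xC3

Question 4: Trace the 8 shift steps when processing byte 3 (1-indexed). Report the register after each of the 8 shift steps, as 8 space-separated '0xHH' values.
Answer: 0x6A 0xD4 0xAF 0x59 0xB2 0x63 0xC6 0x8B

Derivation:
After byte 1 (0x52): reg=0x15
After byte 2 (0x48): reg=0x94
Register before byte 3: 0x94
After XOR with byte 0xA1: 0x35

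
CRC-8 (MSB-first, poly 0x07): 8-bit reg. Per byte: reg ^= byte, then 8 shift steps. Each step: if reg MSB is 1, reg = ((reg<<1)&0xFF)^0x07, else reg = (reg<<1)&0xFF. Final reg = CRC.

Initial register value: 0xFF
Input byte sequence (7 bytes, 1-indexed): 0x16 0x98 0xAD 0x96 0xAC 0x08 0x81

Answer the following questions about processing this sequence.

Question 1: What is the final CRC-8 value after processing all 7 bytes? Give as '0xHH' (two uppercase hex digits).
Answer: 0xD7

Derivation:
After byte 1 (0x16): reg=0x91
After byte 2 (0x98): reg=0x3F
After byte 3 (0xAD): reg=0xF7
After byte 4 (0x96): reg=0x20
After byte 5 (0xAC): reg=0xAD
After byte 6 (0x08): reg=0x72
After byte 7 (0x81): reg=0xD7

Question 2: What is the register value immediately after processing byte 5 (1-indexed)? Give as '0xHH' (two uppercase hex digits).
Answer: 0xAD

Derivation:
After byte 1 (0x16): reg=0x91
After byte 2 (0x98): reg=0x3F
After byte 3 (0xAD): reg=0xF7
After byte 4 (0x96): reg=0x20
After byte 5 (0xAC): reg=0xAD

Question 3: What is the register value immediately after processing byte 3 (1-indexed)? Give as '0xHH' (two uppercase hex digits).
Answer: 0xF7

Derivation:
After byte 1 (0x16): reg=0x91
After byte 2 (0x98): reg=0x3F
After byte 3 (0xAD): reg=0xF7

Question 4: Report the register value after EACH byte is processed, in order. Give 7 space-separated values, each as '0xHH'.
0x91 0x3F 0xF7 0x20 0xAD 0x72 0xD7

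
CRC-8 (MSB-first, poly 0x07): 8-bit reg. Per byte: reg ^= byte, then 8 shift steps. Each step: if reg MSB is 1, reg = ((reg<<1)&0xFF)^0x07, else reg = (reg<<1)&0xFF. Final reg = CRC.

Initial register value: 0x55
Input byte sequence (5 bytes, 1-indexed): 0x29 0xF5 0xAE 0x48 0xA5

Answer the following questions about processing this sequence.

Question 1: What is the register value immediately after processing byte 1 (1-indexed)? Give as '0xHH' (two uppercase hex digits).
After byte 1 (0x29): reg=0x73

Answer: 0x73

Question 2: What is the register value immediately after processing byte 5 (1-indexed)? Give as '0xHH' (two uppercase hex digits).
Answer: 0xA0

Derivation:
After byte 1 (0x29): reg=0x73
After byte 2 (0xF5): reg=0x9B
After byte 3 (0xAE): reg=0x8B
After byte 4 (0x48): reg=0x47
After byte 5 (0xA5): reg=0xA0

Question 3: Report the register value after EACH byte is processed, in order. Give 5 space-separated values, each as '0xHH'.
0x73 0x9B 0x8B 0x47 0xA0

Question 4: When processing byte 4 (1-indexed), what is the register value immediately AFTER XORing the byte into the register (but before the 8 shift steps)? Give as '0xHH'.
Register before byte 4: 0x8B
Byte 4: 0x48
0x8B XOR 0x48 = 0xC3

Answer: 0xC3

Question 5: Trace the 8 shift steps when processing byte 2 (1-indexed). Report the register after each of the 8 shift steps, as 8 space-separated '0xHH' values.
Answer: 0x0B 0x16 0x2C 0x58 0xB0 0x67 0xCE 0x9B

Derivation:
After byte 1 (0x29): reg=0x73
Register before byte 2: 0x73
After XOR with byte 0xF5: 0x86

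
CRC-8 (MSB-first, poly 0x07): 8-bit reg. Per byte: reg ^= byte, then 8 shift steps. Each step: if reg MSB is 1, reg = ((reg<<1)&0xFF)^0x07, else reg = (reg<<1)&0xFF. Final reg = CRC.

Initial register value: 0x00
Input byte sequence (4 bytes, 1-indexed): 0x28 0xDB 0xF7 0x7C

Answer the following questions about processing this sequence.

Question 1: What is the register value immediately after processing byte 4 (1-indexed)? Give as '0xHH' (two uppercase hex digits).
After byte 1 (0x28): reg=0xD8
After byte 2 (0xDB): reg=0x09
After byte 3 (0xF7): reg=0xF4
After byte 4 (0x7C): reg=0xB1

Answer: 0xB1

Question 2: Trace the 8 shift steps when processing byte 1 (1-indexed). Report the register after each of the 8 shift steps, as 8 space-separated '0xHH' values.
Answer: 0x50 0xA0 0x47 0x8E 0x1B 0x36 0x6C 0xD8

Derivation:
Register before byte 1: 0x00
After XOR with byte 0x28: 0x28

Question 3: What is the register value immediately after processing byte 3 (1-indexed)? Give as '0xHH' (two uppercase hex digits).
After byte 1 (0x28): reg=0xD8
After byte 2 (0xDB): reg=0x09
After byte 3 (0xF7): reg=0xF4

Answer: 0xF4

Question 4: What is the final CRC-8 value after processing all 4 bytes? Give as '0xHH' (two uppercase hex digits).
After byte 1 (0x28): reg=0xD8
After byte 2 (0xDB): reg=0x09
After byte 3 (0xF7): reg=0xF4
After byte 4 (0x7C): reg=0xB1

Answer: 0xB1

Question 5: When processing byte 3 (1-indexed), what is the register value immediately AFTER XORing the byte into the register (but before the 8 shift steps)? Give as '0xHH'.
Register before byte 3: 0x09
Byte 3: 0xF7
0x09 XOR 0xF7 = 0xFE

Answer: 0xFE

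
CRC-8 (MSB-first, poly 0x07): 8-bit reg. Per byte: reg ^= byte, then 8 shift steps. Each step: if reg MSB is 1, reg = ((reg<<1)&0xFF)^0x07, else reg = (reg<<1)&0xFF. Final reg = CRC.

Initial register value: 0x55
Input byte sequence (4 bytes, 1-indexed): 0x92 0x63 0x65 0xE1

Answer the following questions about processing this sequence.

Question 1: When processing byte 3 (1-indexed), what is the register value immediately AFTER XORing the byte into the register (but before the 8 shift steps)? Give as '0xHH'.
Answer: 0xCD

Derivation:
Register before byte 3: 0xA8
Byte 3: 0x65
0xA8 XOR 0x65 = 0xCD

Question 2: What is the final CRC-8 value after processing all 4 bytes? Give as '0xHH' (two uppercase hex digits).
Answer: 0xAD

Derivation:
After byte 1 (0x92): reg=0x5B
After byte 2 (0x63): reg=0xA8
After byte 3 (0x65): reg=0x6D
After byte 4 (0xE1): reg=0xAD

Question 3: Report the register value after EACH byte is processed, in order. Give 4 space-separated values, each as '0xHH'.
0x5B 0xA8 0x6D 0xAD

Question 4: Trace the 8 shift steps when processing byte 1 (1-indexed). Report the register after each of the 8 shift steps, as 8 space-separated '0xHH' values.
Answer: 0x89 0x15 0x2A 0x54 0xA8 0x57 0xAE 0x5B

Derivation:
Register before byte 1: 0x55
After XOR with byte 0x92: 0xC7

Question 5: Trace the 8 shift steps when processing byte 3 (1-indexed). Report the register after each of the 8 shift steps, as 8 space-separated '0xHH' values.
Answer: 0x9D 0x3D 0x7A 0xF4 0xEF 0xD9 0xB5 0x6D

Derivation:
After byte 1 (0x92): reg=0x5B
After byte 2 (0x63): reg=0xA8
Register before byte 3: 0xA8
After XOR with byte 0x65: 0xCD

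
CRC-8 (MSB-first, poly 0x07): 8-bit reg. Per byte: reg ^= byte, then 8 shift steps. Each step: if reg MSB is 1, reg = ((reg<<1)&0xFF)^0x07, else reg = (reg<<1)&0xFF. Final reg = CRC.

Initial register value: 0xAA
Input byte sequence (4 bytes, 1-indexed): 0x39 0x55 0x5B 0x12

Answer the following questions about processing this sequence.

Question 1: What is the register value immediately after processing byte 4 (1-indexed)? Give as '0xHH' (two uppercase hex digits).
After byte 1 (0x39): reg=0xF0
After byte 2 (0x55): reg=0x72
After byte 3 (0x5B): reg=0xDF
After byte 4 (0x12): reg=0x6D

Answer: 0x6D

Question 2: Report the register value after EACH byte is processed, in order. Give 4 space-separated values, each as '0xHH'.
0xF0 0x72 0xDF 0x6D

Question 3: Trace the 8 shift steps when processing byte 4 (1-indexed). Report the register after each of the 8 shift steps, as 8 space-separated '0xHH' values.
After byte 1 (0x39): reg=0xF0
After byte 2 (0x55): reg=0x72
After byte 3 (0x5B): reg=0xDF
Register before byte 4: 0xDF
After XOR with byte 0x12: 0xCD

Answer: 0x9D 0x3D 0x7A 0xF4 0xEF 0xD9 0xB5 0x6D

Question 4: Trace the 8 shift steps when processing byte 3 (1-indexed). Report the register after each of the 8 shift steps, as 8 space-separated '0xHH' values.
Answer: 0x52 0xA4 0x4F 0x9E 0x3B 0x76 0xEC 0xDF

Derivation:
After byte 1 (0x39): reg=0xF0
After byte 2 (0x55): reg=0x72
Register before byte 3: 0x72
After XOR with byte 0x5B: 0x29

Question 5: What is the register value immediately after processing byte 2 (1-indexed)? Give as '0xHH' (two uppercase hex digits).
After byte 1 (0x39): reg=0xF0
After byte 2 (0x55): reg=0x72

Answer: 0x72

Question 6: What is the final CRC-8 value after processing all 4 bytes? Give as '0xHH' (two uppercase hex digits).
Answer: 0x6D

Derivation:
After byte 1 (0x39): reg=0xF0
After byte 2 (0x55): reg=0x72
After byte 3 (0x5B): reg=0xDF
After byte 4 (0x12): reg=0x6D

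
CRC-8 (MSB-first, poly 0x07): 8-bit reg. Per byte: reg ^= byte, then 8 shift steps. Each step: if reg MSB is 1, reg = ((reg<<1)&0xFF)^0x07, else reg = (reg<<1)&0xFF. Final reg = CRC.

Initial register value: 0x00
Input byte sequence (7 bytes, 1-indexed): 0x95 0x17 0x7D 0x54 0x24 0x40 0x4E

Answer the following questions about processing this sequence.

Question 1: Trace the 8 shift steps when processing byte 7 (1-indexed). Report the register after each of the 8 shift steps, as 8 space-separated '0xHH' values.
Answer: 0xAF 0x59 0xB2 0x63 0xC6 0x8B 0x11 0x22

Derivation:
After byte 1 (0x95): reg=0xE2
After byte 2 (0x17): reg=0xC5
After byte 3 (0x7D): reg=0x21
After byte 4 (0x54): reg=0x4C
After byte 5 (0x24): reg=0x1F
After byte 6 (0x40): reg=0x9A
Register before byte 7: 0x9A
After XOR with byte 0x4E: 0xD4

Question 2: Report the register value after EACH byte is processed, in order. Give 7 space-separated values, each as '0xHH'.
0xE2 0xC5 0x21 0x4C 0x1F 0x9A 0x22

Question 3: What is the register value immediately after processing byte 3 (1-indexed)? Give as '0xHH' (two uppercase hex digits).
After byte 1 (0x95): reg=0xE2
After byte 2 (0x17): reg=0xC5
After byte 3 (0x7D): reg=0x21

Answer: 0x21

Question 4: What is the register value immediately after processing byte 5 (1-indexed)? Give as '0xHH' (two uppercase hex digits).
Answer: 0x1F

Derivation:
After byte 1 (0x95): reg=0xE2
After byte 2 (0x17): reg=0xC5
After byte 3 (0x7D): reg=0x21
After byte 4 (0x54): reg=0x4C
After byte 5 (0x24): reg=0x1F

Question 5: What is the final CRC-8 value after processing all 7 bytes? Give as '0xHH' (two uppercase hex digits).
After byte 1 (0x95): reg=0xE2
After byte 2 (0x17): reg=0xC5
After byte 3 (0x7D): reg=0x21
After byte 4 (0x54): reg=0x4C
After byte 5 (0x24): reg=0x1F
After byte 6 (0x40): reg=0x9A
After byte 7 (0x4E): reg=0x22

Answer: 0x22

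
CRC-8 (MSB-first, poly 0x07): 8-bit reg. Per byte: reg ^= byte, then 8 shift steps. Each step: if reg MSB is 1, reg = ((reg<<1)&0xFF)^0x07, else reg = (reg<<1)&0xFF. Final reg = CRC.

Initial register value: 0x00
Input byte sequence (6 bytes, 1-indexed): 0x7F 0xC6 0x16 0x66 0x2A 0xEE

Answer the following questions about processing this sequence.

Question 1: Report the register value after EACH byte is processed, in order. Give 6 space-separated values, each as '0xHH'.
0x7A 0x3D 0xD1 0x0C 0xF2 0x54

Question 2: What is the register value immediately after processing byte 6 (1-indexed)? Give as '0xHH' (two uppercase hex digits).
After byte 1 (0x7F): reg=0x7A
After byte 2 (0xC6): reg=0x3D
After byte 3 (0x16): reg=0xD1
After byte 4 (0x66): reg=0x0C
After byte 5 (0x2A): reg=0xF2
After byte 6 (0xEE): reg=0x54

Answer: 0x54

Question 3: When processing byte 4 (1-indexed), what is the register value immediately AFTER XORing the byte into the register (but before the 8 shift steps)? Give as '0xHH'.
Answer: 0xB7

Derivation:
Register before byte 4: 0xD1
Byte 4: 0x66
0xD1 XOR 0x66 = 0xB7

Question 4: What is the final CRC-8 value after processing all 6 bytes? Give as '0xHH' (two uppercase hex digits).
Answer: 0x54

Derivation:
After byte 1 (0x7F): reg=0x7A
After byte 2 (0xC6): reg=0x3D
After byte 3 (0x16): reg=0xD1
After byte 4 (0x66): reg=0x0C
After byte 5 (0x2A): reg=0xF2
After byte 6 (0xEE): reg=0x54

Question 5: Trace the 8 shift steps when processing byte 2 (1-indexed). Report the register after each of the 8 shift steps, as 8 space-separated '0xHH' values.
Answer: 0x7F 0xFE 0xFB 0xF1 0xE5 0xCD 0x9D 0x3D

Derivation:
After byte 1 (0x7F): reg=0x7A
Register before byte 2: 0x7A
After XOR with byte 0xC6: 0xBC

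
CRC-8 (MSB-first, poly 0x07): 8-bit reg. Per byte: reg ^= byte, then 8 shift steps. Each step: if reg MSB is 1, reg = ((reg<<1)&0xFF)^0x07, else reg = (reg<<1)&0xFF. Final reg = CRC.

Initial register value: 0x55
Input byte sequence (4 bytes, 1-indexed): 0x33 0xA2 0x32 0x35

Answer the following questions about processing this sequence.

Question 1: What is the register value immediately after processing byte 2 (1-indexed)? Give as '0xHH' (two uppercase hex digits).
After byte 1 (0x33): reg=0x35
After byte 2 (0xA2): reg=0xEC

Answer: 0xEC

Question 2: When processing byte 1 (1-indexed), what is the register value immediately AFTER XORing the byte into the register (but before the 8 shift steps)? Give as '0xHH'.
Answer: 0x66

Derivation:
Register before byte 1: 0x55
Byte 1: 0x33
0x55 XOR 0x33 = 0x66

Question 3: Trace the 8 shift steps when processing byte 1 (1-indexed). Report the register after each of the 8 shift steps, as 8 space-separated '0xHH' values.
Register before byte 1: 0x55
After XOR with byte 0x33: 0x66

Answer: 0xCC 0x9F 0x39 0x72 0xE4 0xCF 0x99 0x35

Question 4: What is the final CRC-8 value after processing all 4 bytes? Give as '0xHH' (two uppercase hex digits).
After byte 1 (0x33): reg=0x35
After byte 2 (0xA2): reg=0xEC
After byte 3 (0x32): reg=0x14
After byte 4 (0x35): reg=0xE7

Answer: 0xE7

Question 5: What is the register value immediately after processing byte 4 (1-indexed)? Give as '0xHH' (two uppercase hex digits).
Answer: 0xE7

Derivation:
After byte 1 (0x33): reg=0x35
After byte 2 (0xA2): reg=0xEC
After byte 3 (0x32): reg=0x14
After byte 4 (0x35): reg=0xE7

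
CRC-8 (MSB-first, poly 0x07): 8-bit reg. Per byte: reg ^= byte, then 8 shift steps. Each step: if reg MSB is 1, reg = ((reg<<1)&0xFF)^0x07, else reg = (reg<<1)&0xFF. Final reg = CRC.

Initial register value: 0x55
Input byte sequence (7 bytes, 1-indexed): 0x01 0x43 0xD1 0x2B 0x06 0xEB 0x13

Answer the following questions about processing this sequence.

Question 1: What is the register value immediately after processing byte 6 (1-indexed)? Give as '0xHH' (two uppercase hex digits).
After byte 1 (0x01): reg=0xAB
After byte 2 (0x43): reg=0x96
After byte 3 (0xD1): reg=0xD2
After byte 4 (0x2B): reg=0xE1
After byte 5 (0x06): reg=0xBB
After byte 6 (0xEB): reg=0xB7

Answer: 0xB7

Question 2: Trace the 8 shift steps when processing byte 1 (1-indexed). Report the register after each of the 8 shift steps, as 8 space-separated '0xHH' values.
Answer: 0xA8 0x57 0xAE 0x5B 0xB6 0x6B 0xD6 0xAB

Derivation:
Register before byte 1: 0x55
After XOR with byte 0x01: 0x54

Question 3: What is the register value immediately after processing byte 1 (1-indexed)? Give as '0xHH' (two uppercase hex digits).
After byte 1 (0x01): reg=0xAB

Answer: 0xAB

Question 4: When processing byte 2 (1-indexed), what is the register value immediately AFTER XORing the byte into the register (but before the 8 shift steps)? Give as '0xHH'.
Register before byte 2: 0xAB
Byte 2: 0x43
0xAB XOR 0x43 = 0xE8

Answer: 0xE8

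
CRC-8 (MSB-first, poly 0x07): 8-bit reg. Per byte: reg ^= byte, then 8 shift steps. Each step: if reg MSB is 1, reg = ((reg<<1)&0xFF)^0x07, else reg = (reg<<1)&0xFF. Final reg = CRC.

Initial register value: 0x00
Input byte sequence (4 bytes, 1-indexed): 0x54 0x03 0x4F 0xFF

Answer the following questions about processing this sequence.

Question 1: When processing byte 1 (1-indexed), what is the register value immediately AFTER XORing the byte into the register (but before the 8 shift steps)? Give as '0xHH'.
Register before byte 1: 0x00
Byte 1: 0x54
0x00 XOR 0x54 = 0x54

Answer: 0x54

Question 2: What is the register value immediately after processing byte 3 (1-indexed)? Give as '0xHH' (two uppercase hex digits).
Answer: 0x5A

Derivation:
After byte 1 (0x54): reg=0xAB
After byte 2 (0x03): reg=0x51
After byte 3 (0x4F): reg=0x5A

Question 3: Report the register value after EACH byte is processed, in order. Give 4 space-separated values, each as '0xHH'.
0xAB 0x51 0x5A 0x72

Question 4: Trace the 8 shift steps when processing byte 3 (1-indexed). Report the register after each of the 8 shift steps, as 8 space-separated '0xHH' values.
After byte 1 (0x54): reg=0xAB
After byte 2 (0x03): reg=0x51
Register before byte 3: 0x51
After XOR with byte 0x4F: 0x1E

Answer: 0x3C 0x78 0xF0 0xE7 0xC9 0x95 0x2D 0x5A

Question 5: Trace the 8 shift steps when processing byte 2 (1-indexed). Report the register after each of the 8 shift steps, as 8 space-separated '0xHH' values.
Answer: 0x57 0xAE 0x5B 0xB6 0x6B 0xD6 0xAB 0x51

Derivation:
After byte 1 (0x54): reg=0xAB
Register before byte 2: 0xAB
After XOR with byte 0x03: 0xA8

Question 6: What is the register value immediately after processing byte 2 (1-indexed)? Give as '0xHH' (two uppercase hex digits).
After byte 1 (0x54): reg=0xAB
After byte 2 (0x03): reg=0x51

Answer: 0x51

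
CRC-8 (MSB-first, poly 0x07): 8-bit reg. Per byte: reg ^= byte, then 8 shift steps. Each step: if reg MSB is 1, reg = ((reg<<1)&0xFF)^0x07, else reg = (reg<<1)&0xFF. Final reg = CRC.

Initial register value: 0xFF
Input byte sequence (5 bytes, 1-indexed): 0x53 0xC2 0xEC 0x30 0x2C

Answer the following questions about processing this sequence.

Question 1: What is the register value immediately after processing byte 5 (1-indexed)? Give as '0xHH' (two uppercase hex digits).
After byte 1 (0x53): reg=0x4D
After byte 2 (0xC2): reg=0xA4
After byte 3 (0xEC): reg=0xFF
After byte 4 (0x30): reg=0x63
After byte 5 (0x2C): reg=0xEA

Answer: 0xEA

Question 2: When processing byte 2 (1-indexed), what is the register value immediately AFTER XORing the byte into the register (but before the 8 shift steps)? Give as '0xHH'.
Answer: 0x8F

Derivation:
Register before byte 2: 0x4D
Byte 2: 0xC2
0x4D XOR 0xC2 = 0x8F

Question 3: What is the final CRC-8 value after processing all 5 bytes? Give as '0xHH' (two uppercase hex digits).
Answer: 0xEA

Derivation:
After byte 1 (0x53): reg=0x4D
After byte 2 (0xC2): reg=0xA4
After byte 3 (0xEC): reg=0xFF
After byte 4 (0x30): reg=0x63
After byte 5 (0x2C): reg=0xEA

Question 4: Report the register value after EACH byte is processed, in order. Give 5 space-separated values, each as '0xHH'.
0x4D 0xA4 0xFF 0x63 0xEA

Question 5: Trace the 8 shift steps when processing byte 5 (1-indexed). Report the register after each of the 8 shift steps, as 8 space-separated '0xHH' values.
After byte 1 (0x53): reg=0x4D
After byte 2 (0xC2): reg=0xA4
After byte 3 (0xEC): reg=0xFF
After byte 4 (0x30): reg=0x63
Register before byte 5: 0x63
After XOR with byte 0x2C: 0x4F

Answer: 0x9E 0x3B 0x76 0xEC 0xDF 0xB9 0x75 0xEA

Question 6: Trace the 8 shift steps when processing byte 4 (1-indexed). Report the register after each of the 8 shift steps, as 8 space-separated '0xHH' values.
After byte 1 (0x53): reg=0x4D
After byte 2 (0xC2): reg=0xA4
After byte 3 (0xEC): reg=0xFF
Register before byte 4: 0xFF
After XOR with byte 0x30: 0xCF

Answer: 0x99 0x35 0x6A 0xD4 0xAF 0x59 0xB2 0x63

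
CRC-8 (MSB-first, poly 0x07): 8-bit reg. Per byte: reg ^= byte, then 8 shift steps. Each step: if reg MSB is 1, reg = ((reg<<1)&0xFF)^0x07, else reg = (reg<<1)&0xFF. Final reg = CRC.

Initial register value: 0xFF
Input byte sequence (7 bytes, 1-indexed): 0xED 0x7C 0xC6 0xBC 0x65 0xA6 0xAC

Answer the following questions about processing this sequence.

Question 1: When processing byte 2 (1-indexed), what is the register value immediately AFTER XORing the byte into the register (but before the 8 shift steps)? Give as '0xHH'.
Register before byte 2: 0x7E
Byte 2: 0x7C
0x7E XOR 0x7C = 0x02

Answer: 0x02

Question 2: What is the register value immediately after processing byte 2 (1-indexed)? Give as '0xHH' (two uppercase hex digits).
After byte 1 (0xED): reg=0x7E
After byte 2 (0x7C): reg=0x0E

Answer: 0x0E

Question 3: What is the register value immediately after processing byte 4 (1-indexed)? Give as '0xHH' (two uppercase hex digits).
After byte 1 (0xED): reg=0x7E
After byte 2 (0x7C): reg=0x0E
After byte 3 (0xC6): reg=0x76
After byte 4 (0xBC): reg=0x78

Answer: 0x78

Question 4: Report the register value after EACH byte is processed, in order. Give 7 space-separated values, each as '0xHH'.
0x7E 0x0E 0x76 0x78 0x53 0xC5 0x18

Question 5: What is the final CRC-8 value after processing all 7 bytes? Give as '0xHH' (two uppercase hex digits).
After byte 1 (0xED): reg=0x7E
After byte 2 (0x7C): reg=0x0E
After byte 3 (0xC6): reg=0x76
After byte 4 (0xBC): reg=0x78
After byte 5 (0x65): reg=0x53
After byte 6 (0xA6): reg=0xC5
After byte 7 (0xAC): reg=0x18

Answer: 0x18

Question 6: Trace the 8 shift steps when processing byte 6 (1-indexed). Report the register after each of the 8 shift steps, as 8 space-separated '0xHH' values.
Answer: 0xED 0xDD 0xBD 0x7D 0xFA 0xF3 0xE1 0xC5

Derivation:
After byte 1 (0xED): reg=0x7E
After byte 2 (0x7C): reg=0x0E
After byte 3 (0xC6): reg=0x76
After byte 4 (0xBC): reg=0x78
After byte 5 (0x65): reg=0x53
Register before byte 6: 0x53
After XOR with byte 0xA6: 0xF5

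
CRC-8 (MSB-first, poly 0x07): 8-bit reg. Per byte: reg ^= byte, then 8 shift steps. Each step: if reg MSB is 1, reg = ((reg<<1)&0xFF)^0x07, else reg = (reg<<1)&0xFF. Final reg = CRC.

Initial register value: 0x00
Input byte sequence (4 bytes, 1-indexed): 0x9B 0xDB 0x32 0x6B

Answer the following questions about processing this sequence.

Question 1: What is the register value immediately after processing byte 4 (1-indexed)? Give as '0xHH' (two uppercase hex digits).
After byte 1 (0x9B): reg=0xC8
After byte 2 (0xDB): reg=0x79
After byte 3 (0x32): reg=0xF6
After byte 4 (0x6B): reg=0xDA

Answer: 0xDA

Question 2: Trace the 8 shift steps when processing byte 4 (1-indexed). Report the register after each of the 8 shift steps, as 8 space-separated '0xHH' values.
Answer: 0x3D 0x7A 0xF4 0xEF 0xD9 0xB5 0x6D 0xDA

Derivation:
After byte 1 (0x9B): reg=0xC8
After byte 2 (0xDB): reg=0x79
After byte 3 (0x32): reg=0xF6
Register before byte 4: 0xF6
After XOR with byte 0x6B: 0x9D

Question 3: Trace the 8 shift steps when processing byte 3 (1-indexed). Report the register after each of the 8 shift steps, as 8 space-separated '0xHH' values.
Answer: 0x96 0x2B 0x56 0xAC 0x5F 0xBE 0x7B 0xF6

Derivation:
After byte 1 (0x9B): reg=0xC8
After byte 2 (0xDB): reg=0x79
Register before byte 3: 0x79
After XOR with byte 0x32: 0x4B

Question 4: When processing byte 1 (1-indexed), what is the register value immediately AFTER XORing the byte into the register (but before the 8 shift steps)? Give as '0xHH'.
Answer: 0x9B

Derivation:
Register before byte 1: 0x00
Byte 1: 0x9B
0x00 XOR 0x9B = 0x9B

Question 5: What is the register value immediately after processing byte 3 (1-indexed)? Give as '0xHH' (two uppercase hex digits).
After byte 1 (0x9B): reg=0xC8
After byte 2 (0xDB): reg=0x79
After byte 3 (0x32): reg=0xF6

Answer: 0xF6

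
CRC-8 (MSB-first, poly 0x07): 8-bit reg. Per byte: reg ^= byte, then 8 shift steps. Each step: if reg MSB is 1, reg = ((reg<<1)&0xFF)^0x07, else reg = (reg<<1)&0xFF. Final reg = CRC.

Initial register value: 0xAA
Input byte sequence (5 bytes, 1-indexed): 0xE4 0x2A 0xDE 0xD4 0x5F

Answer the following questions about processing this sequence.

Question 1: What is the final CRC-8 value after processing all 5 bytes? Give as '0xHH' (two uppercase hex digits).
Answer: 0xBF

Derivation:
After byte 1 (0xE4): reg=0xED
After byte 2 (0x2A): reg=0x5B
After byte 3 (0xDE): reg=0x92
After byte 4 (0xD4): reg=0xD5
After byte 5 (0x5F): reg=0xBF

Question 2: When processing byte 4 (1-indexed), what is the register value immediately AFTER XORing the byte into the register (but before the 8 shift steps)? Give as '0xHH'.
Register before byte 4: 0x92
Byte 4: 0xD4
0x92 XOR 0xD4 = 0x46

Answer: 0x46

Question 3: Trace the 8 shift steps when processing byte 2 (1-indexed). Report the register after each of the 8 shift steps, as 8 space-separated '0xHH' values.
Answer: 0x89 0x15 0x2A 0x54 0xA8 0x57 0xAE 0x5B

Derivation:
After byte 1 (0xE4): reg=0xED
Register before byte 2: 0xED
After XOR with byte 0x2A: 0xC7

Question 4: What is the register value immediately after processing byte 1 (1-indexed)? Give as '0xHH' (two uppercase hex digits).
Answer: 0xED

Derivation:
After byte 1 (0xE4): reg=0xED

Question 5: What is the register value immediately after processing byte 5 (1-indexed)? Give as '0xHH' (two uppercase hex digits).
After byte 1 (0xE4): reg=0xED
After byte 2 (0x2A): reg=0x5B
After byte 3 (0xDE): reg=0x92
After byte 4 (0xD4): reg=0xD5
After byte 5 (0x5F): reg=0xBF

Answer: 0xBF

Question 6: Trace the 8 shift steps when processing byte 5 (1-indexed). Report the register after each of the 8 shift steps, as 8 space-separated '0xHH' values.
Answer: 0x13 0x26 0x4C 0x98 0x37 0x6E 0xDC 0xBF

Derivation:
After byte 1 (0xE4): reg=0xED
After byte 2 (0x2A): reg=0x5B
After byte 3 (0xDE): reg=0x92
After byte 4 (0xD4): reg=0xD5
Register before byte 5: 0xD5
After XOR with byte 0x5F: 0x8A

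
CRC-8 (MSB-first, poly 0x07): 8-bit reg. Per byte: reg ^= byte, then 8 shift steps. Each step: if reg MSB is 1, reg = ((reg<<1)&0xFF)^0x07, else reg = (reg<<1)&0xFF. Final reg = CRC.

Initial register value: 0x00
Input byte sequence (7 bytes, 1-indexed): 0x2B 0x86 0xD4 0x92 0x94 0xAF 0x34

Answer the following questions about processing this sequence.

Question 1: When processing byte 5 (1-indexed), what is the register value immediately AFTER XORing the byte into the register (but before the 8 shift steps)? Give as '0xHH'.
Answer: 0xBF

Derivation:
Register before byte 5: 0x2B
Byte 5: 0x94
0x2B XOR 0x94 = 0xBF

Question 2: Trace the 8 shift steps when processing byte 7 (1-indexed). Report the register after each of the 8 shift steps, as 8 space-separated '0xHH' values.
Answer: 0xFF 0xF9 0xF5 0xED 0xDD 0xBD 0x7D 0xFA

Derivation:
After byte 1 (0x2B): reg=0xD1
After byte 2 (0x86): reg=0xA2
After byte 3 (0xD4): reg=0x45
After byte 4 (0x92): reg=0x2B
After byte 5 (0x94): reg=0x34
After byte 6 (0xAF): reg=0xC8
Register before byte 7: 0xC8
After XOR with byte 0x34: 0xFC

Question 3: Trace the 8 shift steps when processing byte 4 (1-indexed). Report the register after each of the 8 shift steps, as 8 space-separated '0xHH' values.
After byte 1 (0x2B): reg=0xD1
After byte 2 (0x86): reg=0xA2
After byte 3 (0xD4): reg=0x45
Register before byte 4: 0x45
After XOR with byte 0x92: 0xD7

Answer: 0xA9 0x55 0xAA 0x53 0xA6 0x4B 0x96 0x2B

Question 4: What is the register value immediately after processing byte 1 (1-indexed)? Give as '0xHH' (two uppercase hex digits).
After byte 1 (0x2B): reg=0xD1

Answer: 0xD1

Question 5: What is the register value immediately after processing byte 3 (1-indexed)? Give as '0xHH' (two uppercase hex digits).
After byte 1 (0x2B): reg=0xD1
After byte 2 (0x86): reg=0xA2
After byte 3 (0xD4): reg=0x45

Answer: 0x45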